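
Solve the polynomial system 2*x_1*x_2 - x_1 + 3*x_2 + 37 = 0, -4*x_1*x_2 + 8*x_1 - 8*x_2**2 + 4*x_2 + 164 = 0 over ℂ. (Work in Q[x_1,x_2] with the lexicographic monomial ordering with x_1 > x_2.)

{(2, -5), (-40, 1), (-31/6, 23/4)}

Compute a lex Gröbner basis by Buchberger's algorithm.
f_1 = 2*x_1*x_2 - x_1 + 3*x_2 + 37, LT = x_1*x_2.
f_2 = -4*x_1*x_2 + 8*x_1 - 8*x_2**2 + 4*x_2 + 164, LT = x_1*x_2.

S(f_1,f_2): lcm = x_1*x_2. S = 3/2*x_1 - 2*x_2**2 + 5/2*x_2 + 119/2.
  leading term x_1: no divisor's leading term divides it; move 3/2*x_1 to the remainder.
  leading term x_2**2: no divisor's leading term divides it; move -2*x_2**2 to the remainder.
  leading term x_2: no divisor's leading term divides it; move 5/2*x_2 to the remainder.
  leading term 1: no divisor's leading term divides it; move 119/2 to the remainder.
  remainder 3/2*x_1 - 2*x_2**2 + 5/2*x_2 + 119/2 ≠ 0; add h_3 = 3/2*x_1 - 2*x_2**2 + 5/2*x_2 + 119/2 to the basis.

S(f_1,h_3): lcm = x_1*x_2. S = -1/2*x_1 + 4/3*x_2**3 - 5/3*x_2**2 - 229/6*x_2 + 37/2.
  leading term x_1: subtract (-1/3)·h_3 from -1/2*x_1 + 4/3*x_2**3 - 5/3*x_2**2 - 229/6*x_2 + 37/2 → 4/3*x_2**3 - 7/3*x_2**2 - 112/3*x_2 + 115/3
  leading term x_2**3: no divisor's leading term divides it; move 4/3*x_2**3 to the remainder.
  leading term x_2**2: no divisor's leading term divides it; move -7/3*x_2**2 to the remainder.
  leading term x_2: no divisor's leading term divides it; move -112/3*x_2 to the remainder.
  leading term 1: no divisor's leading term divides it; move 115/3 to the remainder.
  remainder 4/3*x_2**3 - 7/3*x_2**2 - 112/3*x_2 + 115/3 ≠ 0; add h_4 = 4/3*x_2**3 - 7/3*x_2**2 - 112/3*x_2 + 115/3 to the basis.

S(f_2,h_3): lcm = x_1*x_2. S = -2*x_1 + 4/3*x_2**3 + 1/3*x_2**2 - 122/3*x_2 - 41.
  leading term x_1: subtract (-4/3)·h_3 from -2*x_1 + 4/3*x_2**3 + 1/3*x_2**2 - 122/3*x_2 - 41 → 4/3*x_2**3 - 7/3*x_2**2 - 112/3*x_2 + 115/3
  leading term x_2**3: subtract (1)·h_4 from 4/3*x_2**3 - 7/3*x_2**2 - 112/3*x_2 + 115/3 → 0
  remainder 0.

S(f_1,h_4): lcm = x_1*x_2**3. S = 5/4*x_1*x_2**2 + 28*x_1*x_2 - 115/4*x_1 + 3/2*x_2**3 + 37/2*x_2**2.
  leading term x_1*x_2**2: subtract (5/8*x_2)·f_1 from 5/4*x_1*x_2**2 + 28*x_1*x_2 - 115/4*x_1 + 3/2*x_2**3 + 37/2*x_2**2 → 229/8*x_1*x_2 - 115/4*x_1 + 3/2*x_2**3 + 133/8*x_2**2 - 185/8*x_2
  leading term x_1*x_2: subtract (229/16)·f_1 from 229/8*x_1*x_2 - 115/4*x_1 + 3/2*x_2**3 + 133/8*x_2**2 - 185/8*x_2 → -231/16*x_1 + 3/2*x_2**3 + 133/8*x_2**2 - 1057/16*x_2 - 8473/16
  leading term x_1: subtract (-77/8)·h_3 from -231/16*x_1 + 3/2*x_2**3 + 133/8*x_2**2 - 1057/16*x_2 - 8473/16 → 3/2*x_2**3 - 21/8*x_2**2 - 42*x_2 + 345/8
  leading term x_2**3: subtract (9/8)·h_4 from 3/2*x_2**3 - 21/8*x_2**2 - 42*x_2 + 345/8 → 0
  remainder 0.

S(f_2,h_4): lcm = x_1*x_2**3. S = -1/4*x_1*x_2**2 + 28*x_1*x_2 - 115/4*x_1 + 2*x_2**4 - x_2**3 - 41*x_2**2.
  leading term x_1*x_2**2: subtract (-1/8*x_2)·f_1 from -1/4*x_1*x_2**2 + 28*x_1*x_2 - 115/4*x_1 + 2*x_2**4 - x_2**3 - 41*x_2**2 → 223/8*x_1*x_2 - 115/4*x_1 + 2*x_2**4 - x_2**3 - 325/8*x_2**2 + 37/8*x_2
  leading term x_1*x_2: subtract (223/16)·f_1 from 223/8*x_1*x_2 - 115/4*x_1 + 2*x_2**4 - x_2**3 - 325/8*x_2**2 + 37/8*x_2 → -237/16*x_1 + 2*x_2**4 - x_2**3 - 325/8*x_2**2 - 595/16*x_2 - 8251/16
  leading term x_1: subtract (-79/8)·h_3 from -237/16*x_1 + 2*x_2**4 - x_2**3 - 325/8*x_2**2 - 595/16*x_2 - 8251/16 → 2*x_2**4 - x_2**3 - 483/8*x_2**2 - 25/2*x_2 + 575/8
  leading term x_2**4: subtract (3/2*x_2)·h_4 from 2*x_2**4 - x_2**3 - 483/8*x_2**2 - 25/2*x_2 + 575/8 → 5/2*x_2**3 - 35/8*x_2**2 - 70*x_2 + 575/8
  leading term x_2**3: subtract (15/8)·h_4 from 5/2*x_2**3 - 35/8*x_2**2 - 70*x_2 + 575/8 → 0
  remainder 0.

S(h_3,h_4): leading monomials are coprime, so the S-polynomial reduces to 0 (Buchberger's first criterion).
Every S-polynomial of the final basis reduces to 0, so we have a Gröbner basis.
Inter-reduce: drop elements whose leading term is divisible by another's, tail-reduce, and make monic.
Reduced Gröbner basis: {x_1 - 4/3*x_2**2 + 5/3*x_2 + 119/3, x_2**3 - 7/4*x_2**2 - 28*x_2 + 115/4}.

Elimination: the polynomial x_2**3 - 7/4*x_2**2 - 28*x_2 + 115/4 lies in the elimination ideal for x_2, so x_2 ∈ {-5, 1, 23/4}. For each such x_2, the remaining basis elements (now univariate) give the rest of the solution.
  x_2 = -5: the earlier basis element becomes x_1 - 2 = 0, giving x_1 = 2 — point (2, -5).
  x_2 = 1: the earlier basis element becomes x_1 + 40 = 0, giving x_1 = -40 — point (-40, 1).
  x_2 = 23/4: the earlier basis element becomes x_1 + 31/6 = 0, giving x_1 = -31/6 — point (-31/6, 23/4).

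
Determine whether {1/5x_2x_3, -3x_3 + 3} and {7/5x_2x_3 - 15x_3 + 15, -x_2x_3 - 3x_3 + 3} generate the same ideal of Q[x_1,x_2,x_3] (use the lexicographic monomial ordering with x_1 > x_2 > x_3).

For a fixed monomial order, each ideal has a unique reduced Gröbner basis; comparing bases decides equality.
Buchberger on the first generating set:
f_1 = 1/5x_2x_3, LT = x_2x_3.
f_2 = -3x_3 + 3, LT = x_3.

S(f_1,f_2): lcm = x_2x_3. S = x_2.
  reduce S modulo (f_1, f_2):
  remainder x_2 ≠ 0; add g_3 = x_2 to the basis.

The other S-polynomials (S(f_1,g_3), S(f_2,g_3)) all reduce to 0 modulo the current basis, so we have a Gröbner basis.
Inter-reduce: drop elements whose leading term is divisible by another's, tail-reduce, and make monic.
Reduced Gröbner basis: {x_2, x_3 - 1}.

Buchberger on the second generating set:
h_1 = 7/5x_2x_3 - 15x_3 + 15, LT = x_2x_3.
h_2 = -x_2x_3 - 3x_3 + 3, LT = x_2x_3.

S(h_1,h_2): lcm = x_2x_3. S = -96/7x_3 + 96/7.
  reduce S modulo (h_1, h_2):
  remainder -96/7x_3 + 96/7 ≠ 0; add k_3 = -96/7x_3 + 96/7 to the basis.

S(h_1,k_3): lcm = x_2x_3. S = x_2 - 75/7x_3 + 75/7.
  reduce S modulo (h_1, h_2, k_3):
  remainder x_2 ≠ 0; add k_4 = x_2 to the basis.

The other S-polynomials (S(h_2,k_3), S(h_1,k_4), S(h_2,k_4), S(k_3,k_4)) all reduce to 0 modulo the current basis, so we have a Gröbner basis.
Inter-reduce: drop elements whose leading term is divisible by another's, tail-reduce, and make monic.
Reduced Gröbner basis: {x_2, x_3 - 1}.

Same reduced basis, so the two generating sets span the same ideal.
The same test decides containment: I ⊆ J iff every generator of I reduces to 0 modulo a Gröbner basis of J.

Yes, the ideals are equal.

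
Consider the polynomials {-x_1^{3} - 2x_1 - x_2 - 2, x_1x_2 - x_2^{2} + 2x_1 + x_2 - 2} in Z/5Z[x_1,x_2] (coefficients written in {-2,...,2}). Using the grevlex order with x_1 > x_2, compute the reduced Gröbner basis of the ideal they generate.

G = {x_2^{4} - 2x_2^{3} - 2x_1^{2} - 2x_2^{2} - 2x_2 + 2, x_1^{3} + 2x_1 + x_2 + 2, x_1x_2 - x_2^{2} + 2x_1 + x_2 - 2}

The reduced Gröbner basis is the canonical form of the ideal for this ordering.

f_1 = -x_1^{3} - 2x_1 - x_2 - 2, LT = x_1^{3}.
f_2 = x_1x_2 - x_2^{2} + 2x_1 + x_2 - 2, LT = x_1x_2.

S(f_1,f_2): lcm = x_1^{3}x_2. S = x_1^{2}x_2^{2} - 2x_1^{3} - x_1^{2}x_2 + 2x_1^{2} + 2x_1x_2 + x_2^{2} + 2x_2.
  reduce S modulo (f_1, f_2):
  remainder x_2^{4} - 2x_2^{3} - 2x_1^{2} - 2x_2^{2} - 2x_2 + 2 ≠ 0; add g_3 = x_2^{4} - 2x_2^{3} - 2x_1^{2} - 2x_2^{2} - 2x_2 + 2 to the basis.

The other S-polynomials (S(f_1,g_3), S(f_2,g_3)) all reduce to 0 modulo the current basis, so we have a Gröbner basis.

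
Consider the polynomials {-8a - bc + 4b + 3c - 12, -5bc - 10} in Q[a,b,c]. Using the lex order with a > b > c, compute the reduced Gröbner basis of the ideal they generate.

f_1 = -8a - bc + 4b + 3c - 12, LT = a.
f_2 = -5bc - 10, LT = bc.

S(f_1,f_2): leading monomials are coprime, so the S-polynomial reduces to 0 (Buchberger's first criterion).
Every S-polynomial of the final basis reduces to 0, so we have a Gröbner basis.

G = {a - 1/2b - 3/8c + 5/4, bc + 2}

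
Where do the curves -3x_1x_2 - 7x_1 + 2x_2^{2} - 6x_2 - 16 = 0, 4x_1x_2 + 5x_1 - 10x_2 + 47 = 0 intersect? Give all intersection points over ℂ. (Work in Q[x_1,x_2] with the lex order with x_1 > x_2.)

Compute a lex Gröbner basis by Buchberger's algorithm.
f_1 = -3x_1x_2 - 7x_1 + 2x_2^{2} - 6x_2 - 16, LT = x_1x_2.
f_2 = 4x_1x_2 + 5x_1 - 10x_2 + 47, LT = x_1x_2.

S(f_1,f_2): lcm = x_1x_2. S = \tfrac{13}{12}x_1 - \tfrac{2}{3}x_2^{2} + \tfrac{9}{2}x_2 - \tfrac{77}{12}.
  reduce S modulo (f_1, f_2):
  remainder \tfrac{13}{12}x_1 - \tfrac{2}{3}x_2^{2} + \tfrac{9}{2}x_2 - \tfrac{77}{12} ≠ 0; add h_3 = \tfrac{13}{12}x_1 - \tfrac{2}{3}x_2^{2} + \tfrac{9}{2}x_2 - \tfrac{77}{12} to the basis.

S(f_1,h_3): lcm = x_1x_2. S = \tfrac{7}{3}x_1 + \tfrac{8}{13}x_2^{3} - \tfrac{188}{39}x_2^{2} + \tfrac{103}{13}x_2 + \tfrac{16}{3}.
  reduce S modulo (f_1, f_2, h_3):
  remainder \tfrac{8}{13}x_2^{3} - \tfrac{44}{13}x_2^{2} - \tfrac{23}{13}x_2 + \tfrac{249}{13} ≠ 0; add h_4 = \tfrac{8}{13}x_2^{3} - \tfrac{44}{13}x_2^{2} - \tfrac{23}{13}x_2 + \tfrac{249}{13} to the basis.

The other S-polynomials (S(f_2,h_3), S(f_1,h_4), S(f_2,h_4), S(h_3,h_4)) all reduce to 0 modulo the current basis, so we have a Gröbner basis.
Inter-reduce: drop elements whose leading term is divisible by another's, tail-reduce, and make monic.
Reduced Gröbner basis: {x_1 - \tfrac{8}{13}x_2^{2} + \tfrac{54}{13}x_2 - \tfrac{77}{13}, x_2^{3} - \tfrac{11}{2}x_2^{2} - \tfrac{23}{8}x_2 + \tfrac{249}{8}}.

A lex Gröbner basis eliminates variables successively. Here x_2^{3} - \tfrac{11}{2}x_2^{2} - \tfrac{23}{8}x_2 + \tfrac{249}{8} depends only on x_2, with roots {3, 5/4 - sqrt(191)/4, 5/4 + sqrt(191)/4}; lifting each root through the earlier basis elements recovers the full solutions.
  x_2 = 3: the earlier basis element becomes x_1 + 1 = 0, giving x_1 = -1 — point (-1, 3).
  x_2 = 5/4 - sqrt(191)/4: the earlier basis element becomes x_1 - 235/26 - 17*sqrt(191)/26 = 0, giving x_1 = 17*sqrt(191)/26 + 235/26 — point (17*sqrt(191)/26 + 235/26, 5/4 - sqrt(191)/4).
  x_2 = 5/4 + sqrt(191)/4: the earlier basis element becomes x_1 - 235/26 + 17*sqrt(191)/26 = 0, giving x_1 = 235/26 - 17*sqrt(191)/26 — point (235/26 - 17*sqrt(191)/26, 5/4 + sqrt(191)/4).

{(-1, 3), (17*sqrt(191)/26 + 235/26, 5/4 - sqrt(191)/4), (235/26 - 17*sqrt(191)/26, 5/4 + sqrt(191)/4)}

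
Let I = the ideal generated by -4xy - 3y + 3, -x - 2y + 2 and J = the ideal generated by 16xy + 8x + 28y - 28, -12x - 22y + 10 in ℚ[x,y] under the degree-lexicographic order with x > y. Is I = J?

No, the ideals differ.

Two ideals are equal iff their reduced Gröbner bases coincide (the reduced basis is unique for a fixed ordering).
Buchberger on the first generating set:
f_1 = -4xy - 3y + 3, LT = xy.
f_2 = -x - 2y + 2, LT = x.

S(f_1,f_2): lcm = xy. S = -2y² + 11/4y - ¾.
  leading term y²: no divisor's leading term divides it; move -2y² to the remainder.
  leading term y: no divisor's leading term divides it; move 11/4y to the remainder.
  leading term 1: no divisor's leading term divides it; move -¾ to the remainder.
  remainder -2y² + 11/4y - ¾ ≠ 0; add g_3 = -2y² + 11/4y - ¾ to the basis.

S(f_1,g_3): lcm = xy². S = 11/8xy + ¾y² - ⅜x - ¾y.
  leading term xy: subtract (-11/32)·f_1 from 11/8xy + ¾y² - ⅜x - ¾y → ¾y² - ⅜x - 57/32y + 33/32
  leading term y²: subtract (-⅜)·g_3 from ¾y² - ⅜x - 57/32y + 33/32 → -⅜x - ¾y + ¾
  leading term x: subtract (⅜)·f_2 from -⅜x - ¾y + ¾ → 0
  remainder 0.

S(f_2,g_3): leading monomials are coprime, so the S-polynomial reduces to 0 (Buchberger's first criterion).
Every S-polynomial of the final basis reduces to 0, so we have a Gröbner basis.
Inter-reduce: drop elements whose leading term is divisible by another's, tail-reduce, and make monic.
Reduced Gröbner basis: {y² - 11/8y + ⅜, x + 2y - 2}.

Buchberger on the second generating set:
h_1 = 16xy + 8x + 28y - 28, LT = xy.
h_2 = -12x - 22y + 10, LT = x.

S(h_1,h_2): lcm = xy. S = -11/6y² + ½x + 31/12y - 7/4.
  leading term y²: no divisor's leading term divides it; move -11/6y² to the remainder.
  leading term x: subtract (-1/24)·h_2 from ½x + 31/12y - 7/4 → 5/3y - 4/3
  leading term y: no divisor's leading term divides it; move 5/3y to the remainder.
  leading term 1: no divisor's leading term divides it; move -4/3 to the remainder.
  remainder -11/6y² + 5/3y - 4/3 ≠ 0; add k_3 = -11/6y² + 5/3y - 4/3 to the basis.

S(h_1,k_3): lcm = xy². S = 31/22xy + 7/4y² - 8/11x - 7/4y.
  leading term xy: subtract (31/352)·h_1 from 31/22xy + 7/4y² - 8/11x - 7/4y → 7/4y² - 63/44x - 371/88y + 217/88
  leading term y²: subtract (-21/22)·k_3 from 7/4y² - 63/44x - 371/88y + 217/88 → -63/44x - 21/8y + 105/88
  leading term x: subtract (21/176)·h_2 from -63/44x - 21/8y + 105/88 → 0
  remainder 0.

S(h_2,k_3): leading monomials are coprime, so the S-polynomial reduces to 0 (Buchberger's first criterion).
Every S-polynomial of the final basis reduces to 0, so we have a Gröbner basis.
Inter-reduce: drop elements whose leading term is divisible by another's, tail-reduce, and make monic.
Reduced Gröbner basis: {y² - 10/11y + 8/11, x + 11/6y - ⅚}.

The bases are distinct; the ideals are different.
The choice of monomial ordering does not affect the verdict — as long as both bases are computed under the same ordering, their equality decides ideal equality.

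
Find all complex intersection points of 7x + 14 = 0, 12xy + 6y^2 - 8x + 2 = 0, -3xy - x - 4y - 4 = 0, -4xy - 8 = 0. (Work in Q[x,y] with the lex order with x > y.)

{(-2, 1)}

Compute a lex Gröbner basis by Buchberger's algorithm.
f_1 = 7x + 14, LT = x.
f_2 = 12xy - 8x + 6y^2 + 2, LT = xy.
f_3 = -3xy - x - 4y - 4, LT = xy.
f_4 = -4xy - 8, LT = xy.

S(f_1,f_2): lcm = xy. S = 2/3x - 1/2y^2 + 2y - 1/6.
  leading term x: subtract (2/21)·f_1 from 2/3x - 1/2y^2 + 2y - 1/6 → -1/2y^2 + 2y - 3/2
  leading term y^2: no divisor's leading term divides it; move -1/2y^2 to the remainder.
  leading term y: no divisor's leading term divides it; move 2y to the remainder.
  leading term 1: no divisor's leading term divides it; move -3/2 to the remainder.
  remainder -1/2y^2 + 2y - 3/2 ≠ 0; add h_5 = -1/2y^2 + 2y - 3/2 to the basis.

S(f_1,f_3): lcm = xy. S = -1/3x + 2/3y - 4/3.
  leading term x: subtract (-1/21)·f_1 from -1/3x + 2/3y - 4/3 → 2/3y - 2/3
  leading term y: no divisor's leading term divides it; move 2/3y to the remainder.
  leading term 1: no divisor's leading term divides it; move -2/3 to the remainder.
  remainder 2/3y - 2/3 ≠ 0; add h_6 = 2/3y - 2/3 to the basis.

The other S-polynomials (S(f_1,f_4), S(f_2,f_3), S(f_2,f_4), S(f_3,f_4), S(f_1,h_5), S(f_2,h_5), S(f_3,h_5), S(f_4,h_5), S(f_1,h_6), S(f_2,h_6), S(f_3,h_6), S(f_4,h_6), S(h_5,h_6)) all reduce to 0 modulo the current basis, so we have a Gröbner basis.
Inter-reduce: drop elements whose leading term is divisible by another's, tail-reduce, and make monic.
Reduced Gröbner basis: {x + 2, y - 1}.

Elimination: the polynomial y - 1 lies in the elimination ideal for y, so y ∈ {1}. For each such y, the remaining basis elements (now univariate) give the rest of the solution.
  y = 1: the earlier basis element becomes x + 2 = 0, giving x = -2 — point (-2, 1).
Substituting each solution back into the original system confirms all equations vanish.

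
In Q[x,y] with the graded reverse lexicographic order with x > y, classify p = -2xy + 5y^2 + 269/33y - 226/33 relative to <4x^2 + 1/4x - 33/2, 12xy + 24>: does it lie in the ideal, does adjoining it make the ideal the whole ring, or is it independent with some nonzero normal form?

Adjoining -2xy + 5y^2 + 269/33y - 226/33 makes the ideal the whole ring: the system is inconsistent.

First compute the reduced Gröbner basis of I by Buchberger's algorithm.
f_1 = 4x^2 + 1/4x - 33/2, LT = x^2.
f_2 = 12xy + 24, LT = xy.

S(f_1,f_2): lcm = x^2y. S = 1/16xy - 2x - 33/8y.
  leading term xy: subtract (1/192)·f_2 from 1/16xy - 2x - 33/8y → -2x - 33/8y - 1/8
  leading term x: no divisor's leading term divides it; move -2x to the remainder.
  leading term y: no divisor's leading term divides it; move -33/8y to the remainder.
  leading term 1: no divisor's leading term divides it; move -1/8 to the remainder.
  remainder -2x - 33/8y - 1/8 ≠ 0; add h_3 = -2x - 33/8y - 1/8 to the basis.

S(f_2,h_3): lcm = xy. S = -33/16y^2 - 1/16y + 2.
  leading term y^2: no divisor's leading term divides it; move -33/16y^2 to the remainder.
  leading term y: no divisor's leading term divides it; move -1/16y to the remainder.
  leading term 1: no divisor's leading term divides it; move 2 to the remainder.
  remainder -33/16y^2 - 1/16y + 2 ≠ 0; add h_4 = -33/16y^2 - 1/16y + 2 to the basis.

The other S-polynomials (S(f_1,h_3), S(f_1,h_4), S(f_2,h_4), S(h_3,h_4)) all reduce to 0 modulo the current basis, so we have a Gröbner basis.
Inter-reduce: drop elements whose leading term is divisible by another's, tail-reduce, and make monic.
Reduced Gröbner basis: {y^2 + 1/33y - 32/33, x + 33/16y + 1/16}.
Label its elements g_1 = y^2 + 1/33y - 32/33, g_2 = x + 33/16y + 1/16.

Reduce p = -2xy + 5y^2 + 269/33y - 226/33 modulo G:
  leading term xy: subtract (-2y)·g_2 from -2xy + 5y^2 + 269/33y - 226/33 → 73/8y^2 + 2185/264y - 226/33
  leading term y^2: subtract (73/8)·g_1 from 73/8y^2 + 2185/264y - 226/33 → 8y + 2
  leading term y: no divisor's leading term divides it; move 8y to the remainder.
  leading term 1: no divisor's leading term divides it; move 2 to the remainder.
  normal form = 8y + 2.
The normal form is nonzero, so p ∉ I. Since p minus its normal form lies in I, I + (p) = I + (r) where r = 8y + 2; decide whether this ideal is the whole ring.
Run Buchberger on G together with r (pairs among the g_i already reduce to 0 since G is a Gröbner basis):
g_1 = y^2 + 1/33y - 32/33, LT = y^2.
g_2 = x + 33/16y + 1/16, LT = x.
r = 8y + 2, LT = y.

S(g_1,r): lcm = y^2. S = -29/132y - 32/33.
  leading term y: subtract (-29/1056)·r from -29/132y - 32/33 → -161/176
  leading term 1: no divisor's leading term divides it; move -161/176 to the remainder.
  remainder -161/176 ≠ 0; add m_4 = -161/176 to the basis.

The other S-polynomials (S(g_1,g_2), S(g_2,r), S(g_1,m_4), S(g_2,m_4), S(r,m_4)) all reduce to 0 modulo the current basis, so we have a Gröbner basis.
Inter-reduce: drop elements whose leading term is divisible by another's, tail-reduce, and make monic.
Reduced Gröbner basis: {1}.
The reduced Gröbner basis of I + (p) is {1}: the ideal is the whole ring, so the enlarged system has no common solution — adjoining p is inconsistent.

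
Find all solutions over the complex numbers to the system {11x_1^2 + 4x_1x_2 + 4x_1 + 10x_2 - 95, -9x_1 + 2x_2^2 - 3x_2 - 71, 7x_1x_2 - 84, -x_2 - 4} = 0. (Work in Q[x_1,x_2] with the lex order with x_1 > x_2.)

{(-3, -4)}

Compute a lex Gröbner basis by Buchberger's algorithm.
f_1 = 11x_1^2 + 4x_1x_2 + 4x_1 + 10x_2 - 95, LT = x_1^2.
f_2 = -9x_1 + 2x_2^2 - 3x_2 - 71, LT = x_1.
f_3 = 7x_1x_2 - 84, LT = x_1x_2.
f_4 = -x_2 - 4, LT = x_2.

The S-polynomials (S(f_1,f_2), S(f_1,f_3), S(f_1,f_4), S(f_2,f_3), S(f_2,f_4), S(f_3,f_4)) all reduce to 0 modulo the current basis, so we have a Gröbner basis.
Inter-reduce: drop elements whose leading term is divisible by another's, tail-reduce, and make monic.
Reduced Gröbner basis: {x_1 + 3, x_2 + 4}.

Since the basis is lex-ordered, x_2 + 4 is univariate in x_2. Its roots are {-4}. Back-substituting each root into the other basis elements fixes the other coordinates.
  x_2 = -4: the earlier basis element becomes x_1 + 3 = 0, giving x_1 = -3 — point (-3, -4).
This is the nonlinear analogue of row-reducing a linear system.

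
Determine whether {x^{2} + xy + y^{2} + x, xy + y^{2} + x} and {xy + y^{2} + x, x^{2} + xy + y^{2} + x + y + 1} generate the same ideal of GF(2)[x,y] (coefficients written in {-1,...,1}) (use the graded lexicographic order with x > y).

Since reduced Gröbner bases are canonical representatives of ideals under a given ordering, it suffices to compute and compare them.
Buchberger on the first generating set:
f_1 = x^{2} + xy + y^{2} + x, LT = x^{2}.
f_2 = xy + y^{2} + x, LT = xy.

S(f_1,f_2): lcm = x^{2}y. S = y^{3} + x^{2} + xy.
  leading term y^{3}: no divisor's leading term divides it; move y^{3} to the remainder.
  leading term x^{2}: subtract (1)·f_1 from x^{2} + xy → y^{2} + x
  leading term y^{2}: no divisor's leading term divides it; move y^{2} to the remainder.
  leading term x: no divisor's leading term divides it; move x to the remainder.
  remainder y^{3} + y^{2} + x ≠ 0; add g_3 = y^{3} + y^{2} + x to the basis.

The other S-polynomials (S(f_1,g_3), S(f_2,g_3)) all reduce to 0 modulo the current basis, so we have a Gröbner basis.
Inter-reduce: drop elements whose leading term is divisible by another's, tail-reduce, and make monic.
Reduced Gröbner basis: {y^{3} + y^{2} + x, x^{2}, xy + y^{2} + x}.

Buchberger on the second generating set:
h_1 = xy + y^{2} + x, LT = xy.
h_2 = x^{2} + xy + y^{2} + x + y + 1, LT = x^{2}.

S(h_1,h_2): lcm = x^{2}y. S = y^{3} + x^{2} + xy + y^{2} + y.
  leading term y^{3}: no divisor's leading term divides it; move y^{3} to the remainder.
  leading term x^{2}: subtract (1)·h_2 from x^{2} + xy + y^{2} + y → x + 1
  leading term x: no divisor's leading term divides it; move x to the remainder.
  leading term 1: no divisor's leading term divides it; move 1 to the remainder.
  remainder y^{3} + x + 1 ≠ 0; add k_3 = y^{3} + x + 1 to the basis.

The other S-polynomials (S(h_1,k_3), S(h_2,k_3)) all reduce to 0 modulo the current basis, so we have a Gröbner basis.
Inter-reduce: drop elements whose leading term is divisible by another's, tail-reduce, and make monic.
Reduced Gröbner basis: {y^{3} + x + 1, x^{2} + y + 1, xy + y^{2} + x}.

Since the reduced bases disagree, the two ideals are not the same.

No, the ideals differ.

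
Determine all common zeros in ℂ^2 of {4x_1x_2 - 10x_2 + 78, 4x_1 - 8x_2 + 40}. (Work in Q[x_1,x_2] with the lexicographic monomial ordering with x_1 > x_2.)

{(-4, 3), (-7/2, 13/4)}

Compute a lex Gröbner basis by Buchberger's algorithm.
f_1 = 4x_1x_2 - 10x_2 + 78, LT = x_1x_2.
f_2 = 4x_1 - 8x_2 + 40, LT = x_1.

S(f_1,f_2): lcm = x_1x_2. S = 2x_2^{2} - \tfrac{25}{2}x_2 + \tfrac{39}{2}.
  reduce S modulo (f_1, f_2):
  remainder 2x_2^{2} - \tfrac{25}{2}x_2 + \tfrac{39}{2} ≠ 0; add h_3 = 2x_2^{2} - \tfrac{25}{2}x_2 + \tfrac{39}{2} to the basis.

The other S-polynomials (S(f_1,h_3), S(f_2,h_3)) all reduce to 0 modulo the current basis, so we have a Gröbner basis.
Inter-reduce: drop elements whose leading term is divisible by another's, tail-reduce, and make monic.
Reduced Gröbner basis: {x_1 - 2x_2 + 10, x_2^{2} - \tfrac{25}{4}x_2 + \tfrac{39}{4}}.

Elimination: the polynomial x_2^{2} - \tfrac{25}{4}x_2 + \tfrac{39}{4} lies in the elimination ideal for x_2, so x_2 ∈ {3, 13/4}. For each such x_2, the remaining basis elements (now univariate) give the rest of the solution.
  x_2 = 3: the earlier basis element becomes x_1 + 4 = 0, giving x_1 = -4 — point (-4, 3).
  x_2 = 13/4: the earlier basis element becomes x_1 + \tfrac{7}{2} = 0, giving x_1 = -7/2 — point (-7/2, 13/4).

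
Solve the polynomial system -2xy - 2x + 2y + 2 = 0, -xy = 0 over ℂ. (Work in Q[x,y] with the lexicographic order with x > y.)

Compute a lex Gröbner basis by Buchberger's algorithm.
f_1 = -2xy - 2x + 2y + 2, LT = xy.
f_2 = -xy, LT = xy.

S(f_1,f_2): lcm = xy. S = x - y - 1.
  reduce S modulo (f_1, f_2):
  remainder x - y - 1 ≠ 0; add h_3 = x - y - 1 to the basis.

S(f_1,h_3): lcm = xy. S = x + y^2 - 1.
  reduce S modulo (f_1, f_2, h_3):
  remainder y^2 + y ≠ 0; add h_4 = y^2 + y to the basis.

The other S-polynomials (S(f_2,h_3), S(f_1,h_4), S(f_2,h_4), S(h_3,h_4)) all reduce to 0 modulo the current basis, so we have a Gröbner basis.
Inter-reduce: drop elements whose leading term is divisible by another's, tail-reduce, and make monic.
Reduced Gröbner basis: {x - y - 1, y^2 + y}.

Elimination: the polynomial y^2 + y lies in the elimination ideal for y, so y ∈ {-1, 0}. For each such y, the remaining basis elements (now univariate) give the rest of the solution.
  y = -1: the earlier basis element becomes x = 0, giving x = 0 — point (0, -1).
  y = 0: the earlier basis element becomes x - 1 = 0, giving x = 1 — point (1, 0).
Zero-dimensionality of the ideal guarantees finitely many solutions over ℂ.

{(0, -1), (1, 0)}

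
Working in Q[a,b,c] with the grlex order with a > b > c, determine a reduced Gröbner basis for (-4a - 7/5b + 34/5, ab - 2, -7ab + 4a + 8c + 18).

G = {c^2 + 37/20c + 17/20, a + 2c + 1, b - 40/7c - 54/7}

f_1 = -4a - 7/5b + 34/5, LT = a.
f_2 = ab - 2, LT = ab.
f_3 = -7ab + 4a + 8c + 18, LT = ab.

S(f_1,f_2): lcm = ab. S = 7/20b^2 - 17/10b + 2.
  leading term b^2: no divisor's leading term divides it; move 7/20b^2 to the remainder.
  leading term b: no divisor's leading term divides it; move -17/10b to the remainder.
  leading term 1: no divisor's leading term divides it; move 2 to the remainder.
  remainder 7/20b^2 - 17/10b + 2 ≠ 0; add g_4 = 7/20b^2 - 17/10b + 2 to the basis.

S(f_1,f_3): lcm = ab. S = 7/20b^2 + 4/7a - 17/10b + 8/7c + 18/7.
  leading term b^2: subtract (1)·g_4 from 7/20b^2 + 4/7a - 17/10b + 8/7c + 18/7 → 4/7a + 8/7c + 4/7
  leading term a: subtract (-1/7)·f_1 from 4/7a + 8/7c + 4/7 → -1/5b + 8/7c + 54/35
  leading term b: no divisor's leading term divides it; move -1/5b to the remainder.
  leading term c: no divisor's leading term divides it; move 8/7c to the remainder.
  leading term 1: no divisor's leading term divides it; move 54/35 to the remainder.
  remainder -1/5b + 8/7c + 54/35 ≠ 0; add g_5 = -1/5b + 8/7c + 54/35 to the basis.

S(f_2,f_3): lcm = ab. S = 4/7a + 8/7c + 4/7.
  leading term a: subtract (-1/7)·f_1 from 4/7a + 8/7c + 4/7 → -1/5b + 8/7c + 54/35
  leading term b: subtract (1)·g_5 from -1/5b + 8/7c + 54/35 → 0
  remainder 0.

S(f_1,g_4): leading monomials are coprime, so the S-polynomial reduces to 0 (Buchberger's first criterion).
S(f_2,g_4): lcm = ab^2. S = 34/7ab - 40/7a - 2b.
  leading term ab: subtract (-17/14b)·f_1 from 34/7ab - 40/7a - 2b → -17/10b^2 - 40/7a + 219/35b
  leading term b^2: subtract (-34/7)·g_4 from -17/10b^2 - 40/7a + 219/35b → -40/7a - 2b + 68/7
  leading term a: subtract (10/7)·f_1 from -40/7a - 2b + 68/7 → 0
  remainder 0.

S(f_3,g_4): lcm = ab^2. S = 30/7ab - 8/7bc - 40/7a - 18/7b.
  leading term ab: subtract (-15/14b)·f_1 from 30/7ab - 8/7bc - 40/7a - 18/7b → -3/2b^2 - 8/7bc - 40/7a + 33/7b
  leading term b^2: subtract (-30/7)·g_4 from -3/2b^2 - 8/7bc - 40/7a + 33/7b → -8/7bc - 40/7a - 18/7b + 60/7
  leading term bc: subtract (40/7c)·g_5 from -8/7bc - 40/7a - 18/7b + 60/7 → -320/49c^2 - 40/7a - 18/7b - 432/49c + 60/7
  leading term c^2: no divisor's leading term divides it; move -320/49c^2 to the remainder.
  leading term a: subtract (10/7)·f_1 from -40/7a - 18/7b - 432/49c + 60/7 → -4/7b - 432/49c - 8/7
  leading term b: subtract (20/7)·g_5 from -4/7b - 432/49c - 8/7 → -592/49c - 272/49
  leading term c: no divisor's leading term divides it; move -592/49c to the remainder.
  leading term 1: no divisor's leading term divides it; move -272/49 to the remainder.
  remainder -320/49c^2 - 592/49c - 272/49 ≠ 0; add g_6 = -320/49c^2 - 592/49c - 272/49 to the basis.

S(f_1,g_5): leading monomials are coprime, so the S-polynomial reduces to 0 (Buchberger's first criterion).
S(f_2,g_5): lcm = ab. S = 40/7ac + 54/7a - 2.
  leading term ac: subtract (-10/7c)·f_1 from 40/7ac + 54/7a - 2 → -2bc + 54/7a + 68/7c - 2
  leading term bc: subtract (10c)·g_5 from -2bc + 54/7a + 68/7c - 2 → -80/7c^2 + 54/7a - 40/7c - 2
  leading term c^2: subtract (7/4)·g_6 from -80/7c^2 + 54/7a - 40/7c - 2 → 54/7a + 108/7c + 54/7
  leading term a: subtract (-27/14)·f_1 from 54/7a + 108/7c + 54/7 → -27/10b + 108/7c + 729/35
  leading term b: subtract (27/2)·g_5 from -27/10b + 108/7c + 729/35 → 0
  remainder 0.

S(f_3,g_5): lcm = ab. S = 40/7ac + 50/7a - 8/7c - 18/7.
  leading term ac: subtract (-10/7c)·f_1 from 40/7ac + 50/7a - 8/7c - 18/7 → -2bc + 50/7a + 60/7c - 18/7
  leading term bc: subtract (10c)·g_5 from -2bc + 50/7a + 60/7c - 18/7 → -80/7c^2 + 50/7a - 48/7c - 18/7
  leading term c^2: subtract (7/4)·g_6 from -80/7c^2 + 50/7a - 48/7c - 18/7 → 50/7a + 100/7c + 50/7
  leading term a: subtract (-25/14)·f_1 from 50/7a + 100/7c + 50/7 → -5/2b + 100/7c + 135/7
  leading term b: subtract (25/2)·g_5 from -5/2b + 100/7c + 135/7 → 0
  remainder 0.

S(g_4,g_5): lcm = b^2. S = 40/7bc + 20/7b + 40/7.
  leading term bc: subtract (-200/7c)·g_5 from 40/7bc + 20/7b + 40/7 → 1600/49c^2 + 20/7b + 2160/49c + 40/7
  leading term c^2: subtract (-5)·g_6 from 1600/49c^2 + 20/7b + 2160/49c + 40/7 → 20/7b - 800/49c - 1080/49
  leading term b: subtract (-100/7)·g_5 from 20/7b - 800/49c - 1080/49 → 0
  remainder 0.

S(f_1,g_6): leading monomials are coprime, so the S-polynomial reduces to 0 (Buchberger's first criterion).
S(f_2,g_6): leading monomials are coprime, so the S-polynomial reduces to 0 (Buchberger's first criterion).
S(f_3,g_6): leading monomials are coprime, so the S-polynomial reduces to 0 (Buchberger's first criterion).
S(g_4,g_6): leading monomials are coprime, so the S-polynomial reduces to 0 (Buchberger's first criterion).
S(g_5,g_6): leading monomials are coprime, so the S-polynomial reduces to 0 (Buchberger's first criterion).
Every S-polynomial of the final basis reduces to 0, so we have a Gröbner basis.
Inter-reduce: drop elements whose leading term is divisible by another's, tail-reduce, and make monic.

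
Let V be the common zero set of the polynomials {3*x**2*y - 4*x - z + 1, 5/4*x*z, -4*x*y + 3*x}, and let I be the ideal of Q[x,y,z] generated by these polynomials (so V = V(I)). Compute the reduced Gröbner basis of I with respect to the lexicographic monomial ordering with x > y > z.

G = {x**2 - 16/9*x - 4/9*z + 4/9, x*y - 3/4*x, x*z, y*z - y - 3/4*z + 3/4, z**2 - z}

f_1 = 3*x**2*y - 4*x - z + 1, LT = x**2*y.
f_2 = 5/4*x*z, LT = x*z.
f_3 = -4*x*y + 3*x, LT = x*y.

S(f_1,f_2): lcm = x**2*y*z. S = -4/3*x*z - 1/3*z**2 + 1/3*z.
  leading term x*z: subtract (-16/15)·f_2 from -4/3*x*z - 1/3*z**2 + 1/3*z → -1/3*z**2 + 1/3*z
  leading term z**2: no divisor's leading term divides it; move -1/3*z**2 to the remainder.
  leading term z: no divisor's leading term divides it; move 1/3*z to the remainder.
  remainder -1/3*z**2 + 1/3*z ≠ 0; add g_4 = -1/3*z**2 + 1/3*z to the basis.

S(f_1,f_3): lcm = x**2*y. S = 3/4*x**2 - 4/3*x - 1/3*z + 1/3.
  leading term x**2: no divisor's leading term divides it; move 3/4*x**2 to the remainder.
  leading term x: no divisor's leading term divides it; move -4/3*x to the remainder.
  leading term z: no divisor's leading term divides it; move -1/3*z to the remainder.
  leading term 1: no divisor's leading term divides it; move 1/3 to the remainder.
  remainder 3/4*x**2 - 4/3*x - 1/3*z + 1/3 ≠ 0; add g_5 = 3/4*x**2 - 4/3*x - 1/3*z + 1/3 to the basis.

S(f_2,f_3): lcm = x*y*z. S = 3/4*x*z.
  leading term x*z: subtract (3/5)·f_2 from 3/4*x*z → 0
  remainder 0.

S(f_1,g_4): leading monomials are coprime, so the S-polynomial reduces to 0 (Buchberger's first criterion).
S(f_2,g_4): lcm = x*z**2. S = x*z.
  leading term x*z: subtract (4/5)·f_2 from x*z → 0
  remainder 0.

S(f_3,g_4): leading monomials are coprime, so the S-polynomial reduces to 0 (Buchberger's first criterion).
S(f_1,g_5): lcm = x**2*y. S = 16/9*x*y - 4/3*x + 4/9*y*z - 4/9*y - 1/3*z + 1/3.
  leading term x*y: subtract (-4/9)·f_3 from 16/9*x*y - 4/3*x + 4/9*y*z - 4/9*y - 1/3*z + 1/3 → 4/9*y*z - 4/9*y - 1/3*z + 1/3
  leading term y*z: no divisor's leading term divides it; move 4/9*y*z to the remainder.
  leading term y: no divisor's leading term divides it; move -4/9*y to the remainder.
  leading term z: no divisor's leading term divides it; move -1/3*z to the remainder.
  leading term 1: no divisor's leading term divides it; move 1/3 to the remainder.
  remainder 4/9*y*z - 4/9*y - 1/3*z + 1/3 ≠ 0; add g_6 = 4/9*y*z - 4/9*y - 1/3*z + 1/3 to the basis.

S(f_2,g_5): lcm = x**2*z. S = 16/9*x*z + 4/9*z**2 - 4/9*z.
  leading term x*z: subtract (64/45)·f_2 from 16/9*x*z + 4/9*z**2 - 4/9*z → 4/9*z**2 - 4/9*z
  leading term z**2: subtract (-4/3)·g_4 from 4/9*z**2 - 4/9*z → 0
  remainder 0.

S(f_3,g_5): lcm = x**2*y. S = -3/4*x**2 + 16/9*x*y + 4/9*y*z - 4/9*y.
  leading term x**2: subtract (-1)·g_5 from -3/4*x**2 + 16/9*x*y + 4/9*y*z - 4/9*y → 16/9*x*y - 4/3*x + 4/9*y*z - 4/9*y - 1/3*z + 1/3
  leading term x*y: subtract (-4/9)·f_3 from 16/9*x*y - 4/3*x + 4/9*y*z - 4/9*y - 1/3*z + 1/3 → 4/9*y*z - 4/9*y - 1/3*z + 1/3
  leading term y*z: subtract (1)·g_6 from 4/9*y*z - 4/9*y - 1/3*z + 1/3 → 0
  remainder 0.

S(g_4,g_5): leading monomials are coprime, so the S-polynomial reduces to 0 (Buchberger's first criterion).
S(f_1,g_6): lcm = x**2*y*z. S = x**2*y + 3/4*x**2*z - 3/4*x**2 - 4/3*x*z - 1/3*z**2 + 1/3*z.
  leading term x**2*y: subtract (1/3)·f_1 from x**2*y + 3/4*x**2*z - 3/4*x**2 - 4/3*x*z - 1/3*z**2 + 1/3*z → 3/4*x**2*z - 3/4*x**2 - 4/3*x*z + 4/3*x - 1/3*z**2 + 2/3*z - 1/3
  leading term x**2*z: subtract (3/5*x)·f_2 from 3/4*x**2*z - 3/4*x**2 - 4/3*x*z + 4/3*x - 1/3*z**2 + 2/3*z - 1/3 → -3/4*x**2 - 4/3*x*z + 4/3*x - 1/3*z**2 + 2/3*z - 1/3
  leading term x**2: subtract (-1)·g_5 from -3/4*x**2 - 4/3*x*z + 4/3*x - 1/3*z**2 + 2/3*z - 1/3 → -4/3*x*z - 1/3*z**2 + 1/3*z
  leading term x*z: subtract (-16/15)·f_2 from -4/3*x*z - 1/3*z**2 + 1/3*z → -1/3*z**2 + 1/3*z
  leading term z**2: subtract (1)·g_4 from -1/3*z**2 + 1/3*z → 0
  remainder 0.

S(f_2,g_6): lcm = x*y*z. S = x*y + 3/4*x*z - 3/4*x.
  leading term x*y: subtract (-1/4)·f_3 from x*y + 3/4*x*z - 3/4*x → 3/4*x*z
  leading term x*z: subtract (3/5)·f_2 from 3/4*x*z → 0
  remainder 0.

S(f_3,g_6): lcm = x*y*z. S = x*y - 3/4*x.
  leading term x*y: subtract (-1/4)·f_3 from x*y - 3/4*x → 0
  remainder 0.

S(g_4,g_6): lcm = y*z**2. S = 3/4*z**2 - 3/4*z.
  leading term z**2: subtract (-9/4)·g_4 from 3/4*z**2 - 3/4*z → 0
  remainder 0.

S(g_5,g_6): leading monomials are coprime, so the S-polynomial reduces to 0 (Buchberger's first criterion).
Every S-polynomial of the final basis reduces to 0, so we have a Gröbner basis.
Inter-reduce: drop elements whose leading term is divisible by another's, tail-reduce, and make monic.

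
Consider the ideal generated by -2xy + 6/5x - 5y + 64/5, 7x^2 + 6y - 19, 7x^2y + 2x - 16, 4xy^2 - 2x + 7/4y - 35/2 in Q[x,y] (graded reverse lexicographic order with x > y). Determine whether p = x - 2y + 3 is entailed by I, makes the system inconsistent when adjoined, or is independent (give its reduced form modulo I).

x - 2y + 3 lies in I (it reduces to 0).

First compute the reduced Gröbner basis of I by Buchberger's algorithm.
f_1 = -2xy + 6/5x - 5y + 64/5, LT = xy.
f_2 = 7x^2 + 6y - 19, LT = x^2.
f_3 = 7x^2y + 2x - 16, LT = x^2y.
f_4 = 4xy^2 - 2x + 7/4y - 35/2, LT = xy^2.

S(f_1,f_2): lcm = x^2y. S = -3/5x^2 + 5/2xy - 6/7y^2 - 32/5x + 19/7y.
  reduce S modulo (f_1, f_2, f_3, f_4):
  remainder -6/7y^2 - 49/10x - 423/140y + 503/35 ≠ 0; add h_5 = -6/7y^2 - 49/10x - 423/140y + 503/35 to the basis.

S(f_1,f_3): lcm = x^2y. S = -3/5x^2 + 5/2xy - 234/35x + 16/7.
  reduce S modulo (f_1, f_2, f_3, f_4, h_5):
  remainder -363/70x - 803/140y + 583/35 ≠ 0; add h_6 = -363/70x - 803/140y + 583/35 to the basis.

S(f_1,f_4): lcm = xy^2. S = -3/5xy + 5/2y^2 + 1/2x - 547/80y + 35/8.
  reduce S modulo (f_1, f_2, f_3, f_4, h_5, h_6):
  remainder 59503/39600y - 59503/19800 ≠ 0; add h_7 = 59503/39600y - 59503/19800 to the basis.

The other S-polynomials (S(f_2,f_3), S(f_2,f_4), S(f_3,f_4), S(f_1,h_5), S(f_2,h_5), S(f_3,h_5), S(f_4,h_5), S(f_1,h_6), S(f_2,h_6), S(f_3,h_6), S(f_4,h_6), S(h_5,h_6), S(f_1,h_7), S(f_2,h_7), S(f_3,h_7), S(f_4,h_7), S(h_5,h_7), S(h_6,h_7)) all reduce to 0 modulo the current basis, so we have a Gröbner basis.
Inter-reduce: drop elements whose leading term is divisible by another's, tail-reduce, and make monic.
Reduced Gröbner basis: {x - 1, y - 2}.
Label its elements g_1 = x - 1, g_2 = y - 2.

Reduce p = x - 2y + 3 modulo G:
  leading term x: subtract (1)·g_1 from x - 2y + 3 → -2y + 4
  leading term y: subtract (-2)·g_2 from -2y + 4 → 0
  normal form = 0.
Since the normal form is 0, p ∈ I.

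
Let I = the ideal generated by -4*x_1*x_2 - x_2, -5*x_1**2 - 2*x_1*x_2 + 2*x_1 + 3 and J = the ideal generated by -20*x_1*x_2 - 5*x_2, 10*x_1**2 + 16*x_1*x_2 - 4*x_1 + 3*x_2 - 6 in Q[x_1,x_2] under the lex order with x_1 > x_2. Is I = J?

Yes, the ideals are equal.

For a fixed monomial order, each ideal has a unique reduced Gröbner basis; comparing bases decides equality.
Buchberger on the first generating set:
f_1 = -4*x_1*x_2 - x_2, LT = x_1*x_2.
f_2 = -5*x_1**2 - 2*x_1*x_2 + 2*x_1 + 3, LT = x_1**2.

S(f_1,f_2): lcm = x_1**2*x_2. S = -2/5*x_1*x_2**2 + 13/20*x_1*x_2 + 3/5*x_2.
  reduce S modulo (f_1, f_2):
  remainder 1/10*x_2**2 + 7/16*x_2 ≠ 0; add g_3 = 1/10*x_2**2 + 7/16*x_2 to the basis.

The other S-polynomials (S(f_1,g_3), S(f_2,g_3)) all reduce to 0 modulo the current basis, so we have a Gröbner basis.
Inter-reduce: drop elements whose leading term is divisible by another's, tail-reduce, and make monic.
Reduced Gröbner basis: {x_1**2 - 2/5*x_1 - 1/10*x_2 - 3/5, x_1*x_2 + 1/4*x_2, x_2**2 + 35/8*x_2}.

Buchberger on the second generating set:
h_1 = -20*x_1*x_2 - 5*x_2, LT = x_1*x_2.
h_2 = 10*x_1**2 + 16*x_1*x_2 - 4*x_1 + 3*x_2 - 6, LT = x_1**2.

S(h_1,h_2): lcm = x_1**2*x_2. S = -8/5*x_1*x_2**2 + 13/20*x_1*x_2 - 3/10*x_2**2 + 3/5*x_2.
  reduce S modulo (h_1, h_2):
  remainder 1/10*x_2**2 + 7/16*x_2 ≠ 0; add k_3 = 1/10*x_2**2 + 7/16*x_2 to the basis.

The other S-polynomials (S(h_1,k_3), S(h_2,k_3)) all reduce to 0 modulo the current basis, so we have a Gröbner basis.
Inter-reduce: drop elements whose leading term is divisible by another's, tail-reduce, and make monic.
Reduced Gröbner basis: {x_1**2 - 2/5*x_1 - 1/10*x_2 - 3/5, x_1*x_2 + 1/4*x_2, x_2**2 + 35/8*x_2}.

These coincide, so the ideals are equal.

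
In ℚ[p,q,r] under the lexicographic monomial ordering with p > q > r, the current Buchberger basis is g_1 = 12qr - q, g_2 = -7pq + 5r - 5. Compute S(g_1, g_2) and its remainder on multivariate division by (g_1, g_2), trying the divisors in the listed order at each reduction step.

lcm(LM(g_1), LM(g_2)) = pqr.
S = (lcm/LT(g_1))·g_1 − (lcm/LT(g_2))·g_2 = -1/12pq + 5/7r² - 5/7r.
Reduce S modulo (g_1, g_2) in that order:
  leading term pq: subtract (1/84)·g_2 from -1/12pq + 5/7r² - 5/7r → 5/7r² - 65/84r + 5/84
  leading term r²: no divisor's leading term divides it; move 5/7r² to the remainder.
  leading term r: no divisor's leading term divides it; move -65/84r to the remainder.
  leading term 1: no divisor's leading term divides it; move 5/84 to the remainder.
The remainder 5/7r² - 65/84r + 5/84 is nonzero, so it would be added as the next basis element.

S(g_1, g_2) = -1/12pq + 5/7r² - 5/7r; remainder on division = 5/7r² - 65/84r + 5/84.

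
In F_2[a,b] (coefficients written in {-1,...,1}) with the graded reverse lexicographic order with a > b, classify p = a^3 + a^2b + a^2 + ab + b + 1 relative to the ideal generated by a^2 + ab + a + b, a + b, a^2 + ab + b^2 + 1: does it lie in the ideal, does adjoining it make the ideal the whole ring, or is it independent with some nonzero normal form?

a^3 + a^2b + a^2 + ab + b + 1 is independent of I; its normal form modulo I is b + 1.

First compute the reduced Gröbner basis of I by Buchberger's algorithm.
f_1 = a^2 + ab + a + b, LT = a^2.
f_2 = a + b, LT = a.
f_3 = a^2 + ab + b^2 + 1, LT = a^2.

S(f_1,f_3): lcm = a^2. S = b^2 + a + b + 1.
  leading term b^2: no divisor's leading term divides it; move b^2 to the remainder.
  leading term a: subtract (1)·f_2 from a + b + 1 → 1
  leading term 1: no divisor's leading term divides it; move 1 to the remainder.
  remainder b^2 + 1 ≠ 0; add h_4 = b^2 + 1 to the basis.

The other S-polynomials (S(f_1,f_2), S(f_2,f_3), S(f_1,h_4), S(f_2,h_4), S(f_3,h_4)) all reduce to 0 modulo the current basis, so we have a Gröbner basis.
Inter-reduce: drop elements whose leading term is divisible by another's, tail-reduce, and make monic.
Reduced Gröbner basis: {b^2 + 1, a + b}.
Label its elements g_1 = b^2 + 1, g_2 = a + b.

Reduce p = a^3 + a^2b + a^2 + ab + b + 1 modulo G:
  leading term a^3: subtract (a^2)·g_2 from a^3 + a^2b + a^2 + ab + b + 1 → a^2 + ab + b + 1
  leading term a^2: subtract (a)·g_2 from a^2 + ab + b + 1 → b + 1
  leading term b: no divisor's leading term divides it; move b to the remainder.
  leading term 1: no divisor's leading term divides it; move 1 to the remainder.
  normal form = b + 1.
The normal form is nonzero, so p ∉ I. Since p minus its normal form lies in I, I + (p) = I + (r) where r = b + 1; decide whether this ideal is the whole ring.
Run Buchberger on G together with r (pairs among the g_i already reduce to 0 since G is a Gröbner basis):
g_1 = b^2 + 1, LT = b^2.
g_2 = a + b, LT = a.
r = b + 1, LT = b.

The S-polynomials (S(g_1,g_2), S(g_1,r), S(g_2,r)) all reduce to 0 modulo the current basis, so we have a Gröbner basis.
Inter-reduce: drop elements whose leading term is divisible by another's, tail-reduce, and make monic.
Reduced Gröbner basis: {a + 1, b + 1}.
The reduced Gröbner basis of I + (p) is {a + 1, b + 1} ≠ {1}, a proper ideal, so the enlarged system stays consistent: p is independent of I, with normal form b + 1.

Ideal membership is decidable via reduction modulo a Gröbner basis.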